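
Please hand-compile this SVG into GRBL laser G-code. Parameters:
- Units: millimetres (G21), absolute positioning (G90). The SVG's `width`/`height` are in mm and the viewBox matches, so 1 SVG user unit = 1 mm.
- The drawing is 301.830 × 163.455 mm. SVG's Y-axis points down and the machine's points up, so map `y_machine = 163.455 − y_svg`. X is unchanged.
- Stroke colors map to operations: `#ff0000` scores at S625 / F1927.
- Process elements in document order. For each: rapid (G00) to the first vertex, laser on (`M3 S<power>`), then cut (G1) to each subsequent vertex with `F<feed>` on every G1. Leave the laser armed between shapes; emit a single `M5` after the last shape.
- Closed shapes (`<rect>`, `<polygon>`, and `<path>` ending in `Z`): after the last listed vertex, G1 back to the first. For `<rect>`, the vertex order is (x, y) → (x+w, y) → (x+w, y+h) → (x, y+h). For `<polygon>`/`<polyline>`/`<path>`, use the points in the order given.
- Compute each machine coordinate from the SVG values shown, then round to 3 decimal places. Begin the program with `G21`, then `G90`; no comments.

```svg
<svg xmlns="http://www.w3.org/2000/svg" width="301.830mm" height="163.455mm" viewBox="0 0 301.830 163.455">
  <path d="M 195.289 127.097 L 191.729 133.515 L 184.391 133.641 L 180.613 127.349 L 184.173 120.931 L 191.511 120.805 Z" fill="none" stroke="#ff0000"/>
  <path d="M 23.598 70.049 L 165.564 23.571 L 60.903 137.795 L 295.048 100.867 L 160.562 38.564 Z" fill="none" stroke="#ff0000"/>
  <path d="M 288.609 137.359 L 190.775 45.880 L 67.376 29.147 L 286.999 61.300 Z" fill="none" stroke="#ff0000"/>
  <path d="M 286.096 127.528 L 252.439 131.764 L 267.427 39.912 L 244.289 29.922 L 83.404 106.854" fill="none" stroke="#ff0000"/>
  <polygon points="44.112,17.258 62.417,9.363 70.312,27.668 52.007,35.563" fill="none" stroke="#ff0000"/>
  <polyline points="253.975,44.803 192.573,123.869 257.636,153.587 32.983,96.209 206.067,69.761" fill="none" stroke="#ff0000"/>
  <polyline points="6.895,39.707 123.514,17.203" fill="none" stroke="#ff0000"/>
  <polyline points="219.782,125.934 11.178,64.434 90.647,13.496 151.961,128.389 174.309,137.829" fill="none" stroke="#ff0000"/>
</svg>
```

G21
G90
G00 X195.289 Y36.358
M3 S625
G1 X191.729 Y29.940 F1927
G1 X184.391 Y29.814 F1927
G1 X180.613 Y36.106 F1927
G1 X184.173 Y42.524 F1927
G1 X191.511 Y42.650 F1927
G1 X195.289 Y36.358 F1927
G00 X23.598 Y93.406
M3 S625
G1 X165.564 Y139.884 F1927
G1 X60.903 Y25.660 F1927
G1 X295.048 Y62.588 F1927
G1 X160.562 Y124.891 F1927
G1 X23.598 Y93.406 F1927
G00 X288.609 Y26.096
M3 S625
G1 X190.775 Y117.575 F1927
G1 X67.376 Y134.308 F1927
G1 X286.999 Y102.155 F1927
G1 X288.609 Y26.096 F1927
G00 X286.096 Y35.927
M3 S625
G1 X252.439 Y31.691 F1927
G1 X267.427 Y123.543 F1927
G1 X244.289 Y133.533 F1927
G1 X83.404 Y56.601 F1927
G00 X44.112 Y146.197
M3 S625
G1 X62.417 Y154.092 F1927
G1 X70.312 Y135.787 F1927
G1 X52.007 Y127.892 F1927
G1 X44.112 Y146.197 F1927
G00 X253.975 Y118.652
M3 S625
G1 X192.573 Y39.586 F1927
G1 X257.636 Y9.868 F1927
G1 X32.983 Y67.246 F1927
G1 X206.067 Y93.694 F1927
G00 X6.895 Y123.748
M3 S625
G1 X123.514 Y146.252 F1927
G00 X219.782 Y37.521
M3 S625
G1 X11.178 Y99.021 F1927
G1 X90.647 Y149.959 F1927
G1 X151.961 Y35.066 F1927
G1 X174.309 Y25.626 F1927
M5

viewBox `0 0 301.830 163.455` with mm width/height → 1 unit = 1 mm. Flip: y_m = 163.455 − y_svg.

**Shape 1** — `<path>` regular polygon, stroke `#ff0000` → score (S625, F1927). Machine vertices: (195.289,36.358) → (191.729,29.940) → (184.391,29.814) → (180.613,36.106) → (184.173,42.524) → (191.511,42.650) → (195.289,36.358). Closed: final G1 returns to the first vertex.

**Shape 2** — `<path>` closed polygon, stroke `#ff0000` → score (S625, F1927). Machine vertices: (23.598,93.406) → (165.564,139.884) → (60.903,25.660) → (295.048,62.588) → (160.562,124.891) → (23.598,93.406). Closed: final G1 returns to the first vertex.

**Shape 3** — `<path>` closed polygon, stroke `#ff0000` → score (S625, F1927). Machine vertices: (288.609,26.096) → (190.775,117.575) → (67.376,134.308) → (286.999,102.155) → (288.609,26.096). Closed: final G1 returns to the first vertex.

**Shape 4** — `<path>` open polyline, stroke `#ff0000` → score (S625, F1927). Machine vertices: (286.096,35.927) → (252.439,31.691) → (267.427,123.543) → (244.289,133.533) → (83.404,56.601). Open path.

**Shape 5** — `<polygon>` regular polygon, stroke `#ff0000` → score (S625, F1927). Machine vertices: (44.112,146.197) → (62.417,154.092) → (70.312,135.787) → (52.007,127.892) → (44.112,146.197). Closed: final G1 returns to the first vertex.

**Shape 6** — `<polyline>` open polyline, stroke `#ff0000` → score (S625, F1927). Machine vertices: (253.975,118.652) → (192.573,39.586) → (257.636,9.868) → (32.983,67.246) → (206.067,93.694). Open path.

**Shape 7** — `<polyline>` line segment, stroke `#ff0000` → score (S625, F1927). Machine vertices: (6.895,123.748) → (123.514,146.252). Open path.

**Shape 8** — `<polyline>` open polyline, stroke `#ff0000` → score (S625, F1927). Machine vertices: (219.782,37.521) → (11.178,99.021) → (90.647,149.959) → (151.961,35.066) → (174.309,25.626). Open path.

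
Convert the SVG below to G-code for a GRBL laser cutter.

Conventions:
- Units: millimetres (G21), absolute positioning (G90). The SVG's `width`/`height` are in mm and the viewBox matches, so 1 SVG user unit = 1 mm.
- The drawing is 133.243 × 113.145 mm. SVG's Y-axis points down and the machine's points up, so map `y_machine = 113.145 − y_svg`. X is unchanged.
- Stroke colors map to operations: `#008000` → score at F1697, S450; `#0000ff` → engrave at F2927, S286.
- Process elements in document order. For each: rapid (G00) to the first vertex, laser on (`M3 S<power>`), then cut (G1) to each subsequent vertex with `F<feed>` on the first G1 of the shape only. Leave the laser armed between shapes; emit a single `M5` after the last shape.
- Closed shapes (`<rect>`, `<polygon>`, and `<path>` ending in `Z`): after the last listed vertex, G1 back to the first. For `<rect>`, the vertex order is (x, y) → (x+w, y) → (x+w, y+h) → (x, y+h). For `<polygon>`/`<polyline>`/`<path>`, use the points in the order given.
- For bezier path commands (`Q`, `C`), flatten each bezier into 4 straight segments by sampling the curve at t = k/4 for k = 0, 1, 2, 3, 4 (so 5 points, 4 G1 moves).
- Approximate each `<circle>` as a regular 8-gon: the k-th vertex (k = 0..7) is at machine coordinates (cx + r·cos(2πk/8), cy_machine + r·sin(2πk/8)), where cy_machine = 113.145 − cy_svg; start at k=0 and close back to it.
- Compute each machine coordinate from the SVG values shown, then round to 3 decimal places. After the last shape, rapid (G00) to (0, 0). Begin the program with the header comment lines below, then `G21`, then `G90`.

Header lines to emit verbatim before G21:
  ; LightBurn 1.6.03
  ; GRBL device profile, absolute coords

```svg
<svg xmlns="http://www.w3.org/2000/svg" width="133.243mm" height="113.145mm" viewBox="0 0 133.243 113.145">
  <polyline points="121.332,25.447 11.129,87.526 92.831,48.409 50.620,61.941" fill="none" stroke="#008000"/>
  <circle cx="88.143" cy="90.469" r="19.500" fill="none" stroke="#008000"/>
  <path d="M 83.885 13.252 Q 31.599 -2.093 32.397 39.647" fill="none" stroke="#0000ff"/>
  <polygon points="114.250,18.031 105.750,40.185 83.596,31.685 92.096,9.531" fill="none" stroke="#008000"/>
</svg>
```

1 u = 1 mm; y_m = 113.145 − y.

[1] `<polyline>` open polyline, #008000→score S450 F1697: (121.332,87.698) → (11.129,25.619) → (92.831,64.736) → (50.620,51.204)

[2] `<circle>` circle, #008000→score S450 F1697: (107.643,22.676) → (101.932,36.465) → (88.143,42.176) → (74.354,36.465) → (68.643,22.676) → (74.354,8.887) → (88.143,3.176) → (101.932,8.887) → (107.643,22.676) (closed)

[3] `<path>` quadratic bezier, #0000ff→engrave S286 F2927: (83.885,99.893) → (61.060,103.998) → (44.870,100.967) → (35.316,90.800) → (32.397,73.498)

[4] `<polygon>` regular polygon, #008000→score S450 F1697: (114.250,95.114) → (105.750,72.960) → (83.596,81.460) → (92.096,103.614) → (114.250,95.114) (closed)

; LightBurn 1.6.03
; GRBL device profile, absolute coords
G21
G90
G00 X121.332 Y87.698
M3 S450
G1 X11.129 Y25.619 F1697
G1 X92.831 Y64.736
G1 X50.620 Y51.204
G00 X107.643 Y22.676
M3 S450
G1 X101.932 Y36.465 F1697
G1 X88.143 Y42.176
G1 X74.354 Y36.465
G1 X68.643 Y22.676
G1 X74.354 Y8.887
G1 X88.143 Y3.176
G1 X101.932 Y8.887
G1 X107.643 Y22.676
G00 X83.885 Y99.893
M3 S286
G1 X61.060 Y103.998 F2927
G1 X44.870 Y100.967
G1 X35.316 Y90.800
G1 X32.397 Y73.498
G00 X114.250 Y95.114
M3 S450
G1 X105.750 Y72.960 F1697
G1 X83.596 Y81.460
G1 X92.096 Y103.614
G1 X114.250 Y95.114
M5
G00 X0.000 Y0.000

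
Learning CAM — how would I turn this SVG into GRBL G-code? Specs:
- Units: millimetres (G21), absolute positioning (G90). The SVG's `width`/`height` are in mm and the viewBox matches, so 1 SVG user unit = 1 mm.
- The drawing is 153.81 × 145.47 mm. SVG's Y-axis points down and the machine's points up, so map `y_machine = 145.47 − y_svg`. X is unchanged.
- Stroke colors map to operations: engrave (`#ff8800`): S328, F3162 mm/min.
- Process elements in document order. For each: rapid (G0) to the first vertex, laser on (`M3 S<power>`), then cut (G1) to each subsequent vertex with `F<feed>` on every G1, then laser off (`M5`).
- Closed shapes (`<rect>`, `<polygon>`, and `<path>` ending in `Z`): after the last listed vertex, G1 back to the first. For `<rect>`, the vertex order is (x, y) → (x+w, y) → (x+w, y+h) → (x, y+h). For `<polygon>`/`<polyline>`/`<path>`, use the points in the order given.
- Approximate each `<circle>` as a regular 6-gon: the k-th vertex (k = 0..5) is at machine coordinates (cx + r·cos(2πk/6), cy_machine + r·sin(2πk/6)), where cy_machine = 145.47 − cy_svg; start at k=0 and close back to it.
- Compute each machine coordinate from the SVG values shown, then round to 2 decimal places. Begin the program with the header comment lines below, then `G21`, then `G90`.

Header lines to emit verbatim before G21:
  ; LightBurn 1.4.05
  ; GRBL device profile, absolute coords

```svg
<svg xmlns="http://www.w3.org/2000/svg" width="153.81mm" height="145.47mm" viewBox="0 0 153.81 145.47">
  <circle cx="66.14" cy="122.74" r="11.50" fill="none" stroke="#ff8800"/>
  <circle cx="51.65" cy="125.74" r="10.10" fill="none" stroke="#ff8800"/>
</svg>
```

viewBox `0 0 153.81 145.47` with mm width/height → 1 unit = 1 mm. Flip: y_m = 145.47 − y_svg.

**Shape 1** — `<circle>` circle, stroke `#ff8800` → engrave (S328, F3162). Machine vertices: (77.64,22.73) → (71.89,32.69) → (60.39,32.69) → (54.64,22.73) → (60.39,12.77) → (71.89,12.77) → (77.64,22.73). Closed: final G1 returns to the first vertex.

**Shape 2** — `<circle>` circle, stroke `#ff8800` → engrave (S328, F3162). Machine vertices: (61.75,19.73) → (56.70,28.48) → (46.60,28.48) → (41.55,19.73) → (46.60,10.98) → (56.70,10.98) → (61.75,19.73). Closed: final G1 returns to the first vertex.

; LightBurn 1.4.05
; GRBL device profile, absolute coords
G21
G90
G0 X77.64 Y22.73
M3 S328
G1 X71.89 Y32.69 F3162
G1 X60.39 Y32.69 F3162
G1 X54.64 Y22.73 F3162
G1 X60.39 Y12.77 F3162
G1 X71.89 Y12.77 F3162
G1 X77.64 Y22.73 F3162
M5
G0 X61.75 Y19.73
M3 S328
G1 X56.70 Y28.48 F3162
G1 X46.60 Y28.48 F3162
G1 X41.55 Y19.73 F3162
G1 X46.60 Y10.98 F3162
G1 X56.70 Y10.98 F3162
G1 X61.75 Y19.73 F3162
M5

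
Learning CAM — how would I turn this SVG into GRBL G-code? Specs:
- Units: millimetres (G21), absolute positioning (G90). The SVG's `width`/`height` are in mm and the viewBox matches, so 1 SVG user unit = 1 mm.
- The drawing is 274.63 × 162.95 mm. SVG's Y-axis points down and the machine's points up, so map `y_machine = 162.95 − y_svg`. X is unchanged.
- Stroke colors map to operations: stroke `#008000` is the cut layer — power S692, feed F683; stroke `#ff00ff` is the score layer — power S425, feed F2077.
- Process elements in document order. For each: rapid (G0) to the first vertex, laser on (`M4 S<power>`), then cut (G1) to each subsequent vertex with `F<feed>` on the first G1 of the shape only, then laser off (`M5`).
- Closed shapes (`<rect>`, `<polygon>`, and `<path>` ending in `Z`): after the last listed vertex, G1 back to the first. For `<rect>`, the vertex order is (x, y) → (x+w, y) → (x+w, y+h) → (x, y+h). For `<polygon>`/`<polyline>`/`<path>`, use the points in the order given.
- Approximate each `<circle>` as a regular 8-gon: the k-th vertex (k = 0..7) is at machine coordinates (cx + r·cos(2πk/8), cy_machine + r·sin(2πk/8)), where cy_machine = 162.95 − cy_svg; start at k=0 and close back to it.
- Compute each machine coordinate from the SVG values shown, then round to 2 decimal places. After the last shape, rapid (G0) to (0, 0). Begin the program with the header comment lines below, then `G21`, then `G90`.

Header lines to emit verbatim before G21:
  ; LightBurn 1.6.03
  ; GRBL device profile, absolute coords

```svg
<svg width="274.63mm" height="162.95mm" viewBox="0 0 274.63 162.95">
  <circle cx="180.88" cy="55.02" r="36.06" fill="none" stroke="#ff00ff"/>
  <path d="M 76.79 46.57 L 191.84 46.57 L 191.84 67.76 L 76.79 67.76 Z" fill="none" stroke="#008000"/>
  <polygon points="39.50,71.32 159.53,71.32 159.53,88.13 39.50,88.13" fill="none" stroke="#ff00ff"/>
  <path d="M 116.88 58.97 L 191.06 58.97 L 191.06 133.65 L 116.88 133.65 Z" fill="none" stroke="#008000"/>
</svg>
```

viewBox `0 0 274.63 162.95` with mm width/height → 1 unit = 1 mm. Flip: y_m = 162.95 − y_svg.

**Shape 1** — `<circle>` circle, stroke `#ff00ff` → score (S425, F2077). Machine vertices: (216.94,107.93) → (206.38,133.43) → (180.88,143.99) → (155.38,133.43) → (144.82,107.93) → (155.38,82.43) → (180.88,71.87) → (206.38,82.43) → (216.94,107.93). Closed: final G1 returns to the first vertex.

**Shape 2** — `<path>` rectangle, stroke `#008000` → cut (S692, F683). Machine vertices: (76.79,116.38) → (191.84,116.38) → (191.84,95.19) → (76.79,95.19) → (76.79,116.38). Closed: final G1 returns to the first vertex.

**Shape 3** — `<polygon>` rectangle, stroke `#ff00ff` → score (S425, F2077). Machine vertices: (39.50,91.63) → (159.53,91.63) → (159.53,74.82) → (39.50,74.82) → (39.50,91.63). Closed: final G1 returns to the first vertex.

**Shape 4** — `<path>` rectangle, stroke `#008000` → cut (S692, F683). Machine vertices: (116.88,103.98) → (191.06,103.98) → (191.06,29.30) → (116.88,29.30) → (116.88,103.98). Closed: final G1 returns to the first vertex.

; LightBurn 1.6.03
; GRBL device profile, absolute coords
G21
G90
G0 X216.94 Y107.93
M4 S425
G1 X206.38 Y133.43 F2077
G1 X180.88 Y143.99
G1 X155.38 Y133.43
G1 X144.82 Y107.93
G1 X155.38 Y82.43
G1 X180.88 Y71.87
G1 X206.38 Y82.43
G1 X216.94 Y107.93
M5
G0 X76.79 Y116.38
M4 S692
G1 X191.84 Y116.38 F683
G1 X191.84 Y95.19
G1 X76.79 Y95.19
G1 X76.79 Y116.38
M5
G0 X39.50 Y91.63
M4 S425
G1 X159.53 Y91.63 F2077
G1 X159.53 Y74.82
G1 X39.50 Y74.82
G1 X39.50 Y91.63
M5
G0 X116.88 Y103.98
M4 S692
G1 X191.06 Y103.98 F683
G1 X191.06 Y29.30
G1 X116.88 Y29.30
G1 X116.88 Y103.98
M5
G0 X0.00 Y0.00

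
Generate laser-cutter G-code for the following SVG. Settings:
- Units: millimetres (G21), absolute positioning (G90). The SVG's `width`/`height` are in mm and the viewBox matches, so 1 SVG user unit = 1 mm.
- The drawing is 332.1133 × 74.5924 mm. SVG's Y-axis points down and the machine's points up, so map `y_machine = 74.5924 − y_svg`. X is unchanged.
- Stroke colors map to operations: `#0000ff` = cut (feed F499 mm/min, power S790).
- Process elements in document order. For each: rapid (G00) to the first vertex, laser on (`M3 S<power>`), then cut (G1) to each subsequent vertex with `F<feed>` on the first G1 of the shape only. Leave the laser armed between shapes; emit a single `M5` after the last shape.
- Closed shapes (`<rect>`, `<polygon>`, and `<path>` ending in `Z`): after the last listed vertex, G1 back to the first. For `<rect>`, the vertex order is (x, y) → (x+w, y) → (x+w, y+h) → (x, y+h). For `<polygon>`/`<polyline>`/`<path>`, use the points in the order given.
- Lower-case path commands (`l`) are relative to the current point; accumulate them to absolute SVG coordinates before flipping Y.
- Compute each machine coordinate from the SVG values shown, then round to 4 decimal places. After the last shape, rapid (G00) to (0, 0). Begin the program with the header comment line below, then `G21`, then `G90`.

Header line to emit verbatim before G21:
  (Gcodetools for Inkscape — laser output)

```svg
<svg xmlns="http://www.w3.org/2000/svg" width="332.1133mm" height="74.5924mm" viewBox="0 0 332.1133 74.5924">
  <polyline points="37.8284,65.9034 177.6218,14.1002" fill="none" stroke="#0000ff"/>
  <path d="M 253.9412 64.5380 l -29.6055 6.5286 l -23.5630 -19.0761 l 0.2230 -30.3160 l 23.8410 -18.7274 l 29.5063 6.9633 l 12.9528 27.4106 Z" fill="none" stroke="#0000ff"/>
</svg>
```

(Gcodetools for Inkscape — laser output)
G21
G90
G00 X37.8284 Y8.6890
M3 S790
G1 X177.6218 Y60.4922 F499
G00 X253.9412 Y10.0544
M3 S790
G1 X224.3357 Y3.5258 F499
G1 X200.7727 Y22.6019
G1 X200.9957 Y52.9179
G1 X224.8367 Y71.6453
G1 X254.3430 Y64.6820
G1 X267.2958 Y37.2714
G1 X253.9412 Y10.0544
M5
G00 X0.0000 Y0.0000

Since the viewBox matches the mm dimensions, user units are millimetres directly. The only transform is the Y-flip y_m = 74.5924 − y_svg.

Shape 1 is a line segment drawn with `<polyline>`. Its stroke #0000ff means cut at S790, F499. After flipping Y the toolpath is (37.8284,8.6890) → (177.6218,60.4922).

Shape 2 is a regular polygon drawn with `<path>`. Its stroke #0000ff means cut at S790, F499. After flipping Y the toolpath is (253.9412,10.0544) → (224.3357,3.5258) → (200.7727,22.6019) → (200.9957,52.9179) → (224.8367,71.6453) → (254.3430,64.6820) → (267.2958,37.2714) → (253.9412,10.0544), returning to the start.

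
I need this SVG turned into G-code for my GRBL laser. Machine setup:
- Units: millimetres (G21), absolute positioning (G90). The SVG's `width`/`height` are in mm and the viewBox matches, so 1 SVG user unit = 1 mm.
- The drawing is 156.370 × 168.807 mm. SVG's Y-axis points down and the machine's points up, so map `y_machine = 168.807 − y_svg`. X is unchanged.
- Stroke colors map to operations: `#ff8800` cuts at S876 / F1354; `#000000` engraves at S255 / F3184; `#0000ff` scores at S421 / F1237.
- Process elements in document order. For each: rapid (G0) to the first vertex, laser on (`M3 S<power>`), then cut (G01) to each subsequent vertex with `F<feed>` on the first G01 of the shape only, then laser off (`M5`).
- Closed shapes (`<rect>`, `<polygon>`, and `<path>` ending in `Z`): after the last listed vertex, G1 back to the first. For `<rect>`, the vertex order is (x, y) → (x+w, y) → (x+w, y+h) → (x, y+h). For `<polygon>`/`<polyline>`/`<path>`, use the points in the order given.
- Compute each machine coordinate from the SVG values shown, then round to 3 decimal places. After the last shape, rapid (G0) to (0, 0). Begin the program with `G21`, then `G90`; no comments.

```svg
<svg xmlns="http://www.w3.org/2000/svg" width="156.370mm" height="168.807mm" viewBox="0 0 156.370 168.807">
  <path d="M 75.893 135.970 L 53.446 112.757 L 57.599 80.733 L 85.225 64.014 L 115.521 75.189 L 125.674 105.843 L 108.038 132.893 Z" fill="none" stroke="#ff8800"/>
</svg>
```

Since the viewBox matches the mm dimensions, user units are millimetres directly. The only transform is the Y-flip y_m = 168.807 − y_svg.

Shape 1 is a regular polygon drawn with `<path>`. Its stroke #ff8800 means cut at S876, F1354. After flipping Y the toolpath is (75.893,32.837) → (53.446,56.050) → (57.599,88.074) → (85.225,104.793) → (115.521,93.618) → (125.674,62.964) → (108.038,35.914) → (75.893,32.837), returning to the start.

G21
G90
G0 X75.893 Y32.837
M3 S876
G01 X53.446 Y56.050 F1354
G01 X57.599 Y88.074
G01 X85.225 Y104.793
G01 X115.521 Y93.618
G01 X125.674 Y62.964
G01 X108.038 Y35.914
G01 X75.893 Y32.837
M5
G0 X0.000 Y0.000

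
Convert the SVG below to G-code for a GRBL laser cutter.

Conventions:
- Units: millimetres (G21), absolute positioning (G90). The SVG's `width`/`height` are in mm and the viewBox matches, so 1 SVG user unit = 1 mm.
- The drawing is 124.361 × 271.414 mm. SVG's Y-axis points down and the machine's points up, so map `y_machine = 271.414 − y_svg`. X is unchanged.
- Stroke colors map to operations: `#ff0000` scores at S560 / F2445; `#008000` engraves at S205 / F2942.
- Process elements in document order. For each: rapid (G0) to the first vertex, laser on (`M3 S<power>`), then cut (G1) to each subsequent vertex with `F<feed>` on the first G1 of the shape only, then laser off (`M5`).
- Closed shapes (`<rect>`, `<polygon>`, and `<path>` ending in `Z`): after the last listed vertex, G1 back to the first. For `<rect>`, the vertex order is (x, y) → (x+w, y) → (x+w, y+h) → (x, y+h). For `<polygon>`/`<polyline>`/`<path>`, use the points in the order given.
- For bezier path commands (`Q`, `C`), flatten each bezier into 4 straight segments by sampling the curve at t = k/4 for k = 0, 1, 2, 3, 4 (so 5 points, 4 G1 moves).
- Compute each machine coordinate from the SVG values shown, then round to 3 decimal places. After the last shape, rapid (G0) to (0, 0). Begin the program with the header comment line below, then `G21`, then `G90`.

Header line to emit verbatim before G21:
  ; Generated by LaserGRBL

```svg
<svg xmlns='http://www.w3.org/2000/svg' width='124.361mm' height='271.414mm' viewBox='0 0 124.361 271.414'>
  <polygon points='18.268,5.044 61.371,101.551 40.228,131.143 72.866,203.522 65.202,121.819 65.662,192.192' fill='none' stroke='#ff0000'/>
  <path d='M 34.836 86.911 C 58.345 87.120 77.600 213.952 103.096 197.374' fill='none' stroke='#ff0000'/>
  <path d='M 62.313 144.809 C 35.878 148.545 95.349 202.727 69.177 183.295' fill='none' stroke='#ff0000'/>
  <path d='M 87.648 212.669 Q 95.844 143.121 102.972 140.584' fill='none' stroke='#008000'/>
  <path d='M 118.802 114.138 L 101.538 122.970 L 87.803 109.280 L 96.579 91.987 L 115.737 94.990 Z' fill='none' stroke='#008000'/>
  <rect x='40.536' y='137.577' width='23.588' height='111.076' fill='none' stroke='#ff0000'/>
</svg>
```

1 u = 1 mm; y_m = 271.414 − y.

[1] `<polygon>` closed polygon, #ff0000→score S560 F2445: (18.268,266.370) → (61.371,169.863) → (40.228,140.271) → (72.866,67.892) → (65.202,149.595) → (65.662,79.222) → (18.268,266.370) (closed)

[2] `<path>` cubic bezier, #ff0000→score S560 F2445: (34.836,184.503) → (51.834,164.824) → (68.221,122.976) → (84.980,84.277) → (103.096,74.040)

[3] `<path>` cubic bezier, #ff0000→score S560 F2445: (62.313,126.605) → (55.914,116.283) → (65.646,98.674) → (75.428,85.409) → (69.177,88.119)

[4] `<path>` quadratic bezier, #008000→engrave S205 F2942: (87.648,58.745) → (91.679,89.331) → (95.577,111.540) → (99.341,125.373) → (102.972,130.830)

[5] `<path>` regular polygon, #008000→engrave S205 F2942: (118.802,157.276) → (101.538,148.444) → (87.803,162.134) → (96.579,179.427) → (115.737,176.424) → (118.802,157.276) (closed)

[6] `<rect>` rectangle, #ff0000→score S560 F2445: (40.536,133.837) → (64.124,133.837) → (64.124,22.761) → (40.536,22.761) → (40.536,133.837) (closed)

; Generated by LaserGRBL
G21
G90
G0 X18.268 Y266.370
M3 S560
G1 X61.371 Y169.863 F2445
G1 X40.228 Y140.271
G1 X72.866 Y67.892
G1 X65.202 Y149.595
G1 X65.662 Y79.222
G1 X18.268 Y266.370
M5
G0 X34.836 Y184.503
M3 S560
G1 X51.834 Y164.824 F2445
G1 X68.221 Y122.976
G1 X84.980 Y84.277
G1 X103.096 Y74.040
M5
G0 X62.313 Y126.605
M3 S560
G1 X55.914 Y116.283 F2445
G1 X65.646 Y98.674
G1 X75.428 Y85.409
G1 X69.177 Y88.119
M5
G0 X87.648 Y58.745
M3 S205
G1 X91.679 Y89.331 F2942
G1 X95.577 Y111.540
G1 X99.341 Y125.373
G1 X102.972 Y130.830
M5
G0 X118.802 Y157.276
M3 S205
G1 X101.538 Y148.444 F2942
G1 X87.803 Y162.134
G1 X96.579 Y179.427
G1 X115.737 Y176.424
G1 X118.802 Y157.276
M5
G0 X40.536 Y133.837
M3 S560
G1 X64.124 Y133.837 F2445
G1 X64.124 Y22.761
G1 X40.536 Y22.761
G1 X40.536 Y133.837
M5
G0 X0.000 Y0.000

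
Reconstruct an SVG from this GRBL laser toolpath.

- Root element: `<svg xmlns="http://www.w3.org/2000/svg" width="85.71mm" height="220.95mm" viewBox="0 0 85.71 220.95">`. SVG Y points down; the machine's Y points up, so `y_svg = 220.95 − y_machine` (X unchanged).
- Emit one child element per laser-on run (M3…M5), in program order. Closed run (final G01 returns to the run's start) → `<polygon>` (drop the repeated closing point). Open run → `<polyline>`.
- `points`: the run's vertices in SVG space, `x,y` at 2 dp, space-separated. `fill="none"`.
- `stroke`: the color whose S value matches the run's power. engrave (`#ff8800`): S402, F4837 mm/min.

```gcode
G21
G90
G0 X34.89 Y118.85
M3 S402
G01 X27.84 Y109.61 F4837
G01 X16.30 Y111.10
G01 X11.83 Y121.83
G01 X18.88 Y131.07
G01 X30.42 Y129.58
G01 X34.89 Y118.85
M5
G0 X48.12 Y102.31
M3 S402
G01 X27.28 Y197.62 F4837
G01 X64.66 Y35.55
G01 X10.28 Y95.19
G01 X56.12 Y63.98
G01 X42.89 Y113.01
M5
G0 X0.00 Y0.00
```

<svg xmlns="http://www.w3.org/2000/svg" width="85.71mm" height="220.95mm" viewBox="0 0 85.71 220.95">
  <polygon points="34.89,102.10 27.84,111.34 16.30,109.85 11.83,99.12 18.88,89.88 30.42,91.37" fill="none" stroke="#ff8800"/>
  <polyline points="48.12,118.64 27.28,23.33 64.66,185.40 10.28,125.76 56.12,156.97 42.89,107.94" fill="none" stroke="#ff8800"/>
</svg>

Machine Y-up, SVG Y-down with viewBox height 220.95, so y_svg = 220.95 − y_machine; X carries over. Every run uses S402, so all elements get stroke `#ff8800` (engrave).

Run 1: The run returns to its start, so emit a `<polygon>` with points (Y-flipped): 34.89,102.10 27.84,111.34 16.30,109.85 11.83,99.12 18.88,89.88 30.42,91.37.

Run 2: The run is open, so emit a `<polyline>` with points (Y-flipped): 48.12,118.64 27.28,23.33 64.66,185.40 10.28,125.76 56.12,156.97 42.89,107.94.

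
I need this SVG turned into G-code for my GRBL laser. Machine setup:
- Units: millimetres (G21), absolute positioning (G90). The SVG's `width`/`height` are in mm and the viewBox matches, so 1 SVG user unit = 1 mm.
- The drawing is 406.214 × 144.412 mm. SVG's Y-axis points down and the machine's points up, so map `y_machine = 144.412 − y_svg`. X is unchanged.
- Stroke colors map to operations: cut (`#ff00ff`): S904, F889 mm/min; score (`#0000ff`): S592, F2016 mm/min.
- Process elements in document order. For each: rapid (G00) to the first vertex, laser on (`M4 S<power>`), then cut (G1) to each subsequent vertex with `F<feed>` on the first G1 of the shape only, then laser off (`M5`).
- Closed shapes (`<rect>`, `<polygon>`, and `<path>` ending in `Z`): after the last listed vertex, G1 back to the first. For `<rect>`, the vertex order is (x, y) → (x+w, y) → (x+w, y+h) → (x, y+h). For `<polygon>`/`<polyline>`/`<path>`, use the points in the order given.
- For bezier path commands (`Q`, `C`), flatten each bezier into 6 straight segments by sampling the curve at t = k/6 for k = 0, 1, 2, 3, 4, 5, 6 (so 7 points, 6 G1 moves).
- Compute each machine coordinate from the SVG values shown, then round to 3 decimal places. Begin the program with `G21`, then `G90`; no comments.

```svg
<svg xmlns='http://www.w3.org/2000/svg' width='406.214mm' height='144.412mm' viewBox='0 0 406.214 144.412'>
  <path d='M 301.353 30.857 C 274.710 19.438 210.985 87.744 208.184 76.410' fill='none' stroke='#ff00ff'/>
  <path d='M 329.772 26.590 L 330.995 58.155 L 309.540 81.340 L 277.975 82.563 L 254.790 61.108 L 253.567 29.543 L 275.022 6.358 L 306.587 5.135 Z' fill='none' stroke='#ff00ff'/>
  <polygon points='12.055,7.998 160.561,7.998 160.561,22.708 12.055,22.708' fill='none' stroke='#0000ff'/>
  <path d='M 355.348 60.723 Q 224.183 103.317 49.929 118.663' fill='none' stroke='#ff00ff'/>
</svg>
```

Since the viewBox matches the mm dimensions, user units are millimetres directly. The only transform is the Y-flip y_m = 144.412 − y_svg.

Shape 1 is a cubic bezier drawn with `<path>`. Its stroke #ff00ff means cut at S904, F889. After flipping Y the toolpath is (301.353,113.555) → (285.395,113.359) → (265.979,104.301) → (245.828,90.810) → (227.663,77.312) → (214.208,68.234) → (208.184,68.002).

Shape 2 is a regular polygon drawn with `<path>`. Its stroke #ff00ff means cut at S904, F889. After flipping Y the toolpath is (329.772,117.822) → (330.995,86.257) → (309.540,63.072) → (277.975,61.849) → (254.790,83.304) → (253.567,114.869) → (275.022,138.054) → (306.587,139.277) → (329.772,117.822), returning to the start.

Shape 3 is a rectangle drawn with `<polygon>`. Its stroke #0000ff means score at S592, F2016. After flipping Y the toolpath is (12.055,136.414) → (160.561,136.414) → (160.561,121.704) → (12.055,121.704) → (12.055,136.414), returning to the start.

Shape 4 is a quadratic bezier drawn with `<path>`. Its stroke #ff00ff means cut at S904, F889. After flipping Y the toolpath is (355.348,83.689) → (310.429,70.248) → (263.117,58.321) → (213.411,47.907) → (161.311,39.007) → (106.817,31.621) → (49.929,25.749).

G21
G90
G00 X301.353 Y113.555
M4 S904
G1 X285.395 Y113.359 F889
G1 X265.979 Y104.301
G1 X245.828 Y90.810
G1 X227.663 Y77.312
G1 X214.208 Y68.234
G1 X208.184 Y68.002
M5
G00 X329.772 Y117.822
M4 S904
G1 X330.995 Y86.257 F889
G1 X309.540 Y63.072
G1 X277.975 Y61.849
G1 X254.790 Y83.304
G1 X253.567 Y114.869
G1 X275.022 Y138.054
G1 X306.587 Y139.277
G1 X329.772 Y117.822
M5
G00 X12.055 Y136.414
M4 S592
G1 X160.561 Y136.414 F2016
G1 X160.561 Y121.704
G1 X12.055 Y121.704
G1 X12.055 Y136.414
M5
G00 X355.348 Y83.689
M4 S904
G1 X310.429 Y70.248 F889
G1 X263.117 Y58.321
G1 X213.411 Y47.907
G1 X161.311 Y39.007
G1 X106.817 Y31.621
G1 X49.929 Y25.749
M5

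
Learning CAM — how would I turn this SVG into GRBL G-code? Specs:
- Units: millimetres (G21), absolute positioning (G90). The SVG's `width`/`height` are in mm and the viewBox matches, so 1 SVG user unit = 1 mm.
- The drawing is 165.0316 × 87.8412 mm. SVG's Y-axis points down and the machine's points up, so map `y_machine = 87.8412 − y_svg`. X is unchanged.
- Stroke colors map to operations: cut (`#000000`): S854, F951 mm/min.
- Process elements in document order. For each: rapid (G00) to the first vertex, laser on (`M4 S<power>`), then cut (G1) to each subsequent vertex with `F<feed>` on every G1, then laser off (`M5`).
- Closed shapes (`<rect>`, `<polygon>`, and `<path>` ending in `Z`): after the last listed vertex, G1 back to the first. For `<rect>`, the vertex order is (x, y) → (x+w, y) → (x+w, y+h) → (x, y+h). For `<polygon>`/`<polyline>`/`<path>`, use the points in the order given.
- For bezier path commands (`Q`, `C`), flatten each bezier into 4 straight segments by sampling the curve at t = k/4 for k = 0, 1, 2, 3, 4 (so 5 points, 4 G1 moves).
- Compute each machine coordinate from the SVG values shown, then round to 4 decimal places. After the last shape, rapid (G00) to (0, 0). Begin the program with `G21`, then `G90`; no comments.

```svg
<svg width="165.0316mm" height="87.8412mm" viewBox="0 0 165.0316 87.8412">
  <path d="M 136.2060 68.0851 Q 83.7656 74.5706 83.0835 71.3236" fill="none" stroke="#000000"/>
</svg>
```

G21
G90
G00 X136.2060 Y19.7561
M4 S854
G1 X113.2207 Y17.1216 F951
G1 X96.7052 Y15.7037 F951
G1 X86.6594 Y15.5024 F951
G1 X83.0835 Y16.5176 F951
M5
G00 X0.0000 Y0.0000

viewBox `0 0 165.0316 87.8412` with mm width/height → 1 unit = 1 mm. Flip: y_m = 87.8412 − y_svg.

**Shape 1** — `<path>` quadratic bezier, stroke `#000000` → cut (S854, F951). Control points (SVG): P0=(136.2060,68.0851), P1=(83.7656,74.5706), P2=(83.0835,71.3236); sampled at t=k/4. Machine vertices: (136.2060,19.7561) → (113.2207,17.1216) → (96.7052,15.7037) → (86.6594,15.5024) → (83.0835,16.5176). Open path.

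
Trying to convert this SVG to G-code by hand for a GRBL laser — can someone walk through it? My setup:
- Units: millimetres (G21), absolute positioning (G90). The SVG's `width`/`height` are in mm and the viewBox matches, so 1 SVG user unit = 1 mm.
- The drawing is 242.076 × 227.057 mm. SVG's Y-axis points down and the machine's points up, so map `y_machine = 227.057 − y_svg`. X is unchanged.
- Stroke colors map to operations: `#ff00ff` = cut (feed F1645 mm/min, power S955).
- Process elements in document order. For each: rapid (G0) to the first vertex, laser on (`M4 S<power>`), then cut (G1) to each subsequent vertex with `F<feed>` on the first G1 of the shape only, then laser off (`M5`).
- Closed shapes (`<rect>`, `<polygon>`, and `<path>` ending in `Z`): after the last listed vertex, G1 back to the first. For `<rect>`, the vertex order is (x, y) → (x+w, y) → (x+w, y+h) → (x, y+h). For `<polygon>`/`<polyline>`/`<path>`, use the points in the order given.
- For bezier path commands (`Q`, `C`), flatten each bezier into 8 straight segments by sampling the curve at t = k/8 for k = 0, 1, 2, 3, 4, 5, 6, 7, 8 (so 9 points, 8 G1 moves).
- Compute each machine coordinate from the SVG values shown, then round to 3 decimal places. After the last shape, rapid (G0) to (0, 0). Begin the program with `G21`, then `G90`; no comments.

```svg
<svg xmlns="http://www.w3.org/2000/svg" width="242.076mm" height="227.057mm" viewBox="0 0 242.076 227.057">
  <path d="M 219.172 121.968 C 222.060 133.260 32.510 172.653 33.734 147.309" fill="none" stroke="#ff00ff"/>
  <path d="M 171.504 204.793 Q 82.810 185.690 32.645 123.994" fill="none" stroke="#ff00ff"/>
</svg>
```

G21
G90
G0 X219.172 Y105.089
M4 S955
G1 X211.983 Y99.719 F1645
G1 X191.244 Y92.802
G1 X161.445 Y85.426
G1 X127.077 Y78.680
G1 X92.631 Y73.651
G1 X62.598 Y71.428
G1 X41.469 Y73.097
G1 X33.734 Y79.748
M5
G0 X171.504 Y22.264
M4 S955
G1 X149.933 Y27.705 F1645
G1 X129.565 Y34.478
G1 X110.402 Y42.581
G1 X92.442 Y52.015
G1 X75.687 Y62.781
G1 X60.136 Y74.877
G1 X45.788 Y88.305
G1 X32.645 Y103.063
M5
G0 X0.000 Y0.000

viewBox `0 0 242.076 227.057` with mm width/height → 1 unit = 1 mm. Flip: y_m = 227.057 − y_svg.

**Shape 1** — `<path>` cubic bezier, stroke `#ff00ff` → cut (S955, F1645). Control points (SVG): P0=(219.172,121.968), P1=(222.060,133.260), P2=(32.510,172.653), P3=(33.734,147.309); sampled at t=k/8. Machine vertices: (219.172,105.089) → (211.983,99.719) → (191.244,92.802) → (161.445,85.426) → (127.077,78.680) → (92.631,73.651) → (62.598,71.428) → (41.469,73.097) → (33.734,79.748). Open path.

**Shape 2** — `<path>` quadratic bezier, stroke `#ff00ff` → cut (S955, F1645). Control points (SVG): P0=(171.504,204.793), P1=(82.810,185.690), P2=(32.645,123.994); sampled at t=k/8. Machine vertices: (171.504,22.264) → (149.933,27.705) → (129.565,34.478) → (110.402,42.581) → (92.442,52.015) → (75.687,62.781) → (60.136,74.877) → (45.788,88.305) → (32.645,103.063). Open path.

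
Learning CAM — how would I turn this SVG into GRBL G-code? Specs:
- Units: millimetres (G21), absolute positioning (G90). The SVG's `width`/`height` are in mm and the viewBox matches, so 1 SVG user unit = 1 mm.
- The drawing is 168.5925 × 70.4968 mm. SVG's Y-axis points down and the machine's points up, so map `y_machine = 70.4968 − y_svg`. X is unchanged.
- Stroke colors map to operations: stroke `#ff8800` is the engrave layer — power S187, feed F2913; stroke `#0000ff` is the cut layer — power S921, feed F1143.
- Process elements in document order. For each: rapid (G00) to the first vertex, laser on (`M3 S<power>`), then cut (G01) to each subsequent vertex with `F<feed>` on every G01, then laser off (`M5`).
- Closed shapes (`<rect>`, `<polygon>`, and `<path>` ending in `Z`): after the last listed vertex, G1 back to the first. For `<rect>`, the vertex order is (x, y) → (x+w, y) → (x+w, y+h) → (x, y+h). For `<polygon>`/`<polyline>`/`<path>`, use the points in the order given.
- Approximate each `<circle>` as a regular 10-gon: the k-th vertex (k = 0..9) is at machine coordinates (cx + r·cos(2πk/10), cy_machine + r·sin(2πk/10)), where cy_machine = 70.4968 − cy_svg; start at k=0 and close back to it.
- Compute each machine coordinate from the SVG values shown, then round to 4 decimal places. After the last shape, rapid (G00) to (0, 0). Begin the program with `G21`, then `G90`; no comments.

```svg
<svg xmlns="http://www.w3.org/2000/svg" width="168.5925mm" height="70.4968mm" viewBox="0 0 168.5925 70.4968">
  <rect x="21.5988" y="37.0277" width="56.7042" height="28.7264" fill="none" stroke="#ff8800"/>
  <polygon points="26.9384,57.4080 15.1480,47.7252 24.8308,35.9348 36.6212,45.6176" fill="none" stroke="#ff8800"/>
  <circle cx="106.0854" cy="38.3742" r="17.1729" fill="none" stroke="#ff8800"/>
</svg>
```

1 u = 1 mm; y_m = 70.4968 − y.

[1] `<rect>` rectangle, #ff8800→engrave S187 F2913: (21.5988,33.4691) → (78.3030,33.4691) → (78.3030,4.7427) → (21.5988,4.7427) → (21.5988,33.4691) (closed)

[2] `<polygon>` regular polygon, #ff8800→engrave S187 F2913: (26.9384,13.0888) → (15.1480,22.7716) → (24.8308,34.5620) → (36.6212,24.8792) → (26.9384,13.0888) (closed)

[3] `<circle>` circle, #ff8800→engrave S187 F2913: (123.2583,32.1226) → (119.9786,42.2166) → (111.3921,48.4550) → (100.7787,48.4550) → (92.1922,42.2166) → (88.9125,32.1226) → (92.1922,22.0286) → (100.7787,15.7902) → (111.3921,15.7902) → (119.9786,22.0286) → (123.2583,32.1226) (closed)

G21
G90
G00 X21.5988 Y33.4691
M3 S187
G01 X78.3030 Y33.4691 F2913
G01 X78.3030 Y4.7427 F2913
G01 X21.5988 Y4.7427 F2913
G01 X21.5988 Y33.4691 F2913
M5
G00 X26.9384 Y13.0888
M3 S187
G01 X15.1480 Y22.7716 F2913
G01 X24.8308 Y34.5620 F2913
G01 X36.6212 Y24.8792 F2913
G01 X26.9384 Y13.0888 F2913
M5
G00 X123.2583 Y32.1226
M3 S187
G01 X119.9786 Y42.2166 F2913
G01 X111.3921 Y48.4550 F2913
G01 X100.7787 Y48.4550 F2913
G01 X92.1922 Y42.2166 F2913
G01 X88.9125 Y32.1226 F2913
G01 X92.1922 Y22.0286 F2913
G01 X100.7787 Y15.7902 F2913
G01 X111.3921 Y15.7902 F2913
G01 X119.9786 Y22.0286 F2913
G01 X123.2583 Y32.1226 F2913
M5
G00 X0.0000 Y0.0000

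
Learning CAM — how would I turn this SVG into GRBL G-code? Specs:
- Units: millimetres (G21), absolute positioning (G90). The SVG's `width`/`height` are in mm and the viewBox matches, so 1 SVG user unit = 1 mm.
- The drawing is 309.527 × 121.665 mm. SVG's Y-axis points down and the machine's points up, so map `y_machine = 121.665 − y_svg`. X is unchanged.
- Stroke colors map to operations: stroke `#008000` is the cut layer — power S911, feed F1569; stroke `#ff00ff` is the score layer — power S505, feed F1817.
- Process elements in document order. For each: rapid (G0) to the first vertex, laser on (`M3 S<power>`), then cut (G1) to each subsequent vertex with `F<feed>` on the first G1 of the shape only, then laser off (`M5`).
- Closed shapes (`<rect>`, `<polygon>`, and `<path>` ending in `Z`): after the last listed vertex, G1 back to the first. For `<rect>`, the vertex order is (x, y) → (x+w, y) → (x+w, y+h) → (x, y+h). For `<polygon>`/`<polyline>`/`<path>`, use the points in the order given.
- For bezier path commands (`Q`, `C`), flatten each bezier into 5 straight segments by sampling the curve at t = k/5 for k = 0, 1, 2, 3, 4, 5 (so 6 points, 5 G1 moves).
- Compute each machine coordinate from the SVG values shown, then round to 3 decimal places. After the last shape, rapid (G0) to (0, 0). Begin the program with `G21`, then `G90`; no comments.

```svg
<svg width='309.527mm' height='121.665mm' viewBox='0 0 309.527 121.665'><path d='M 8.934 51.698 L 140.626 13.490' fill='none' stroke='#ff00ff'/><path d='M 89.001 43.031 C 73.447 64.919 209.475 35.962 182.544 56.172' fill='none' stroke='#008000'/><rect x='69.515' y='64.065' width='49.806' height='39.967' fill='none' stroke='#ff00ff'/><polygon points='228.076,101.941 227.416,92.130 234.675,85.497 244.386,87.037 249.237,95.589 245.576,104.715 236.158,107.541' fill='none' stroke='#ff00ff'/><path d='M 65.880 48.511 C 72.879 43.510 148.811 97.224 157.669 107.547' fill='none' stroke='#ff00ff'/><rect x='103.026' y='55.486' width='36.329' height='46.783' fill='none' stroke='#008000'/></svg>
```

Since the viewBox matches the mm dimensions, user units are millimetres directly. The only transform is the Y-flip y_m = 121.665 − y_svg.

Shape 1 is a line segment drawn with `<path>`. Its stroke #ff00ff means score at S505, F1817. After flipping Y the toolpath is (8.934,69.967) → (140.626,108.175).

Shape 2 is a cubic bezier drawn with `<path>`. Its stroke #008000 means cut at S911, F1569. After flipping Y the toolpath is (89.001,78.634) → (95.342,70.803) → (122.965,70.373) → (156.772,72.546) → (181.664,72.519) → (182.544,65.493).

Shape 3 is a rectangle drawn with `<rect>`. Its stroke #ff00ff means score at S505, F1817. After flipping Y the toolpath is (69.515,57.600) → (119.321,57.600) → (119.321,17.633) → (69.515,17.633) → (69.515,57.600), returning to the start.

Shape 4 is a regular polygon drawn with `<polygon>`. Its stroke #ff00ff means score at S505, F1817. After flipping Y the toolpath is (228.076,19.724) → (227.416,29.535) → (234.675,36.168) → (244.386,34.628) → (249.237,26.076) → (245.576,16.950) → (236.158,14.124) → (228.076,19.724), returning to the start.

Shape 5 is a cubic bezier drawn with `<path>`. Its stroke #ff00ff means score at S505, F1817. After flipping Y the toolpath is (65.880,73.154) → (77.263,69.926) → (98.662,57.507) → (123.548,40.798) → (145.393,24.702) → (157.669,14.118).

Shape 6 is a rectangle drawn with `<rect>`. Its stroke #008000 means cut at S911, F1569. After flipping Y the toolpath is (103.026,66.179) → (139.355,66.179) → (139.355,19.396) → (103.026,19.396) → (103.026,66.179), returning to the start.

G21
G90
G0 X8.934 Y69.967
M3 S505
G1 X140.626 Y108.175 F1817
M5
G0 X89.001 Y78.634
M3 S911
G1 X95.342 Y70.803 F1569
G1 X122.965 Y70.373
G1 X156.772 Y72.546
G1 X181.664 Y72.519
G1 X182.544 Y65.493
M5
G0 X69.515 Y57.600
M3 S505
G1 X119.321 Y57.600 F1817
G1 X119.321 Y17.633
G1 X69.515 Y17.633
G1 X69.515 Y57.600
M5
G0 X228.076 Y19.724
M3 S505
G1 X227.416 Y29.535 F1817
G1 X234.675 Y36.168
G1 X244.386 Y34.628
G1 X249.237 Y26.076
G1 X245.576 Y16.950
G1 X236.158 Y14.124
G1 X228.076 Y19.724
M5
G0 X65.880 Y73.154
M3 S505
G1 X77.263 Y69.926 F1817
G1 X98.662 Y57.507
G1 X123.548 Y40.798
G1 X145.393 Y24.702
G1 X157.669 Y14.118
M5
G0 X103.026 Y66.179
M3 S911
G1 X139.355 Y66.179 F1569
G1 X139.355 Y19.396
G1 X103.026 Y19.396
G1 X103.026 Y66.179
M5
G0 X0.000 Y0.000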